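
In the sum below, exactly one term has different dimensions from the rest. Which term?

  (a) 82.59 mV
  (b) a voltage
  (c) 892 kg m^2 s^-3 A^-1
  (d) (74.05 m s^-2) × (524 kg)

Reduce each to base SI dimensions:
  (a) V = J·C⁻¹ = kg·m²·s⁻³·A⁻¹
  (b) [voltage] = kg·m²·s⁻³·A⁻¹
  (c) kg·m²·s⁻³·A⁻¹
  (d) [m·s⁻²] · [kg] = kg·m·s⁻²
All reduce to kg·m²·s⁻³·A⁻¹ except (d), which is kg·m·s⁻².

(d)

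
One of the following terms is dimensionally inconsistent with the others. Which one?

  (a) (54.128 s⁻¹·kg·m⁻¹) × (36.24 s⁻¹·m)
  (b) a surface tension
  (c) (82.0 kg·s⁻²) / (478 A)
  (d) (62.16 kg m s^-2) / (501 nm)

Work out the base dimensions of each:
  (a) [kg·m⁻¹·s⁻¹] · [m·s⁻¹] = kg·s⁻²
  (b) [surface tension] = kg·s⁻²
  (c) [kg·s⁻²] / [A] = kg·s⁻²·A⁻¹
  (d) [kg·m·s⁻²] / [m] = kg·s⁻²
All reduce to kg·s⁻² except (c), which is kg·s⁻²·A⁻¹.

(c)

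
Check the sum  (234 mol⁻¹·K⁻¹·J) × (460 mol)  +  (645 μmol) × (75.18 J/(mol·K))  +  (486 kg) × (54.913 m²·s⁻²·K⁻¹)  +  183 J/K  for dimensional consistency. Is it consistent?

Dimensions:
  (234 mol⁻¹·K⁻¹·J) × (460 mol):  [kg·m²·s⁻²·K⁻¹·mol⁻¹] · [mol] = kg·m²·s⁻²·K⁻¹
  (645 μmol) × (75.18 J/(mol·K)):  [mol] · [kg·m²·s⁻²·K⁻¹·mol⁻¹] = kg·m²·s⁻²·K⁻¹
  (486 kg) × (54.913 m²·s⁻²·K⁻¹):  [kg] · [m²·s⁻²·K⁻¹] = kg·m²·s⁻²·K⁻¹
  183 J/K:  J·K⁻¹ = N·m·K⁻¹ = kg·m²·s⁻²·K⁻¹
Every term reduces to kg·m²·s⁻²·K⁻¹.

Yes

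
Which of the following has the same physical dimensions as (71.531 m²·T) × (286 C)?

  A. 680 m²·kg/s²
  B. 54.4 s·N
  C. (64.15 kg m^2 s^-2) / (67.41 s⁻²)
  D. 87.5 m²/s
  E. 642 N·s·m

Reference: [kg·m²·s⁻²·A⁻¹] · [s·A] = kg·m²·s⁻¹.
Each option:
  A. kg·m²·s⁻²
  B. N·s = kg·m·s⁻²·s = kg·m·s⁻¹
  C. [kg·m²·s⁻²] / [s⁻²] = kg·m²
  D. m²·s⁻¹
  E. N·m·s = kg·m·s⁻²·m·s = kg·m²·s⁻¹  ← same
Only E. matches kg·m²·s⁻¹.

E.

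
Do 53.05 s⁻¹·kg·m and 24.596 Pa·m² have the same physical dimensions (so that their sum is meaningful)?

Work out the base dimensions of each:
  53.05 s⁻¹·kg·m:  kg·m·s⁻¹
  24.596 Pa·m²:  Pa·m² = N·m⁻²·m² = kg·m·s⁻²
kg·m·s⁻¹ ≠ kg·m·s⁻², so they cannot be added.

No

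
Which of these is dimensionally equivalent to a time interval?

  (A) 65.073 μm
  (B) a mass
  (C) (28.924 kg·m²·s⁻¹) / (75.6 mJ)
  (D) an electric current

Reference: [time interval] = s.
Each option:
  (A) m
  (B) [mass] = kg
  (C) [kg·m²·s⁻¹] / [kg·m²·s⁻²] = s  ← same
  (D) [electric current] = A
Only (C) matches s.

(C)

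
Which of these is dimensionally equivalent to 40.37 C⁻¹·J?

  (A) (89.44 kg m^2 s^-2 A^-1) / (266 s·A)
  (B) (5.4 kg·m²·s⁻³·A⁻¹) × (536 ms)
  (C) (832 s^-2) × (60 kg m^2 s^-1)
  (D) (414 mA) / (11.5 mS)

(D)

Reference: J·C⁻¹ = N·m·(s·A)⁻¹ = kg·m²·s⁻³·A⁻¹.
Each option:
  (A) [kg·m²·s⁻²·A⁻¹] / [s·A] = kg·m²·s⁻³·A⁻²
  (B) [kg·m²·s⁻³·A⁻¹] · [s] = kg·m²·s⁻²·A⁻¹
  (C) [s⁻²] · [kg·m²·s⁻¹] = kg·m²·s⁻³
  (D) [A] / [kg⁻¹·m⁻²·s³·A²] = kg·m²·s⁻³·A⁻¹  ← same
Only (D) matches kg·m²·s⁻³·A⁻¹.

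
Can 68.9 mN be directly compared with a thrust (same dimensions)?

Reduce each to base SI dimensions:
  68.9 mN:  N = kg·m·s⁻²
  a thrust:  [thrust] = kg·m·s⁻²
Both are kg·m·s⁻², so they have the same dimensions and can be added.

Yes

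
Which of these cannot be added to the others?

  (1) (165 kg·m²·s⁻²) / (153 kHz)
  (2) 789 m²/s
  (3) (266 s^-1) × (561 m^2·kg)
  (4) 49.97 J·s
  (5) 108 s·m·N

Reduce each to base SI dimensions:
  (1) [kg·m²·s⁻²] / [s⁻¹] = kg·m²·s⁻¹
  (2) m²·s⁻¹
  (3) [s⁻¹] · [kg·m²] = kg·m²·s⁻¹
  (4) J·s = N·m·s = kg·m²·s⁻¹
  (5) N·m·s = kg·m·s⁻²·m·s = kg·m²·s⁻¹
All reduce to kg·m²·s⁻¹ except (2), which is m²·s⁻¹.

(2)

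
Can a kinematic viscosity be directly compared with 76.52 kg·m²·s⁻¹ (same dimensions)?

In SI base units:
  a kinematic viscosity:  [kinematic viscosity] = m²·s⁻¹
  76.52 kg·m²·s⁻¹:  kg·m²·s⁻¹
m²·s⁻¹ ≠ kg·m²·s⁻¹, so they cannot be added.

No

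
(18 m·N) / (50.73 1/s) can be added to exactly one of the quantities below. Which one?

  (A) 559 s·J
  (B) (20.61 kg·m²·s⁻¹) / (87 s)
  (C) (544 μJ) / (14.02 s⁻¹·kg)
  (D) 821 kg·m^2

(A)

Reference: [kg·m²·s⁻²] / [s⁻¹] = kg·m²·s⁻¹.
Each option:
  (A) J·s = N·m·s = kg·m²·s⁻¹  ← same
  (B) [kg·m²·s⁻¹] / [s] = kg·m²·s⁻²
  (C) [kg·m²·s⁻²] / [kg·s⁻¹] = m²·s⁻¹
  (D) kg·m²
Only (A) matches kg·m²·s⁻¹.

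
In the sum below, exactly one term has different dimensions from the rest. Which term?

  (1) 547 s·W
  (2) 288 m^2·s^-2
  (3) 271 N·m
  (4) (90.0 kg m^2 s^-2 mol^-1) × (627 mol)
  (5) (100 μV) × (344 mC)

(2)

In SI base units:
  (1) W·s = J·s⁻¹·s = kg·m²·s⁻²
  (2) m²·s⁻²
  (3) N·m = kg·m·s⁻²·m = kg·m²·s⁻²
  (4) [kg·m²·s⁻²·mol⁻¹] · [mol] = kg·m²·s⁻²
  (5) [kg·m²·s⁻³·A⁻¹] · [s·A] = kg·m²·s⁻²
All reduce to kg·m²·s⁻² except (2), which is m²·s⁻².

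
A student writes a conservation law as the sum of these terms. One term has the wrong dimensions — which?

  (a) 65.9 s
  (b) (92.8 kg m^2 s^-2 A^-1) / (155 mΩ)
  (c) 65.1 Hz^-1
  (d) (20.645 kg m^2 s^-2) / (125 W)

Work out the base dimensions of each:
  (a) s
  (b) [kg·m²·s⁻²·A⁻¹] / [kg·m²·s⁻³·A⁻²] = s·A
  (c) Hz⁻¹ = (s⁻¹)⁻¹ = s
  (d) [kg·m²·s⁻²] / [kg·m²·s⁻³] = s
All reduce to s except (b), which is s·A.

(b)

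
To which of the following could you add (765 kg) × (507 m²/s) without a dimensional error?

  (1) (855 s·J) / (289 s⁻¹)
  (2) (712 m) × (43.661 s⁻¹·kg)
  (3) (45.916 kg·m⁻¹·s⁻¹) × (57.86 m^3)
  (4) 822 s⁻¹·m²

Reference: [kg] · [m²·s⁻¹] = kg·m²·s⁻¹.
Each option:
  (1) [kg·m²·s⁻¹] / [s⁻¹] = kg·m²
  (2) [m] · [kg·s⁻¹] = kg·m·s⁻¹
  (3) [kg·m⁻¹·s⁻¹] · [m³] = kg·m²·s⁻¹  ← same
  (4) m²·s⁻¹
Only (3) matches kg·m²·s⁻¹.

(3)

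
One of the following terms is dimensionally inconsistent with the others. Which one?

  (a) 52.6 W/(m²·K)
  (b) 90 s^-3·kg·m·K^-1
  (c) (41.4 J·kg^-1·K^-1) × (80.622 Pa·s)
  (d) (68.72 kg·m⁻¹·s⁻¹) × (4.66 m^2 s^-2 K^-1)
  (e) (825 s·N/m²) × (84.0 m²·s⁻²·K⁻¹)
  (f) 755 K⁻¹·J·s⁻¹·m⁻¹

Expand each in SI base units:
  (a) W·m⁻²·K⁻¹ = J·s⁻¹·m⁻²·K⁻¹ = kg·s⁻³·K⁻¹
  (b) kg·m·s⁻³·K⁻¹
  (c) [m²·s⁻²·K⁻¹] · [kg·m⁻¹·s⁻¹] = kg·m·s⁻³·K⁻¹
  (d) [kg·m⁻¹·s⁻¹] · [m²·s⁻²·K⁻¹] = kg·m·s⁻³·K⁻¹
  (e) [kg·m⁻¹·s⁻¹] · [m²·s⁻²·K⁻¹] = kg·m·s⁻³·K⁻¹
  (f) J·s⁻¹·m⁻¹·K⁻¹ = N·m·s⁻¹·m⁻¹·K⁻¹ = kg·m·s⁻³·K⁻¹
All reduce to kg·m·s⁻³·K⁻¹ except (a), which is kg·s⁻³·K⁻¹.

(a)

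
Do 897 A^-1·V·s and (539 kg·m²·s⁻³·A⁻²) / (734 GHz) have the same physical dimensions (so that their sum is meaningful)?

Yes

Dimensions:
  897 A^-1·V·s:  V·s·A⁻¹ = J·C⁻¹·s·A⁻¹ = kg·m²·s⁻²·A⁻²
  (539 kg·m²·s⁻³·A⁻²) / (734 GHz):  [kg·m²·s⁻³·A⁻²] / [s⁻¹] = kg·m²·s⁻²·A⁻²
Both are kg·m²·s⁻²·A⁻², so they have the same dimensions and can be added.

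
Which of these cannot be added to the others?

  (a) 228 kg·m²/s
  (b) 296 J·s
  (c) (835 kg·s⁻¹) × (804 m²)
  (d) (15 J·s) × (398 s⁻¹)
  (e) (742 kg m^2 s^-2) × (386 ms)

Expand each in SI base units:
  (a) kg·m²·s⁻¹
  (b) J·s = N·m·s = kg·m²·s⁻¹
  (c) [kg·s⁻¹] · [m²] = kg·m²·s⁻¹
  (d) [kg·m²·s⁻¹] · [s⁻¹] = kg·m²·s⁻²
  (e) [kg·m²·s⁻²] · [s] = kg·m²·s⁻¹
All reduce to kg·m²·s⁻¹ except (d), which is kg·m²·s⁻².

(d)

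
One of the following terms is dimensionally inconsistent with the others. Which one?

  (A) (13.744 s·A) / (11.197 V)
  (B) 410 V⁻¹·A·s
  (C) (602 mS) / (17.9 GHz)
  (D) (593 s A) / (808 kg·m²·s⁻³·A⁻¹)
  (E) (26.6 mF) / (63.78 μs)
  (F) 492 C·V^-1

Dimensions:
  (A) [s·A] / [kg·m²·s⁻³·A⁻¹] = kg⁻¹·m⁻²·s⁴·A²
  (B) A·s·V⁻¹ = A·s·(J·C⁻¹)⁻¹ = kg⁻¹·m⁻²·s⁴·A²
  (C) [kg⁻¹·m⁻²·s³·A²] / [s⁻¹] = kg⁻¹·m⁻²·s⁴·A²
  (D) [s·A] / [kg·m²·s⁻³·A⁻¹] = kg⁻¹·m⁻²·s⁴·A²
  (E) [kg⁻¹·m⁻²·s⁴·A²] / [s] = kg⁻¹·m⁻²·s³·A²
  (F) C·V⁻¹ = s·A·(J·C⁻¹)⁻¹ = kg⁻¹·m⁻²·s⁴·A²
All reduce to kg⁻¹·m⁻²·s⁴·A² except (E), which is kg⁻¹·m⁻²·s³·A².

(E)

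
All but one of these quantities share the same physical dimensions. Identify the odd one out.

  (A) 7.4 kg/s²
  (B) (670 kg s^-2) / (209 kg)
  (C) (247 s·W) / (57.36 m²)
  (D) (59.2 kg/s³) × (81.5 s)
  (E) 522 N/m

(B)

Expand each in SI base units:
  (A) kg·s⁻²
  (B) [kg·s⁻²] / [kg] = s⁻²
  (C) [kg·m²·s⁻²] / [m²] = kg·s⁻²
  (D) [kg·s⁻³] · [s] = kg·s⁻²
  (E) N·m⁻¹ = kg·m·s⁻²·m⁻¹ = kg·s⁻²
All reduce to kg·s⁻² except (B), which is s⁻².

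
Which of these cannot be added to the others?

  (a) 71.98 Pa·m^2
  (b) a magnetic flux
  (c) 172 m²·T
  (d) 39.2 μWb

(a)

Reduce each to base SI dimensions:
  (a) Pa·m² = N·m⁻²·m² = kg·m·s⁻²
  (b) [magnetic flux] = kg·m²·s⁻²·A⁻¹
  (c) T·m² = Wb·m⁻²·m² = kg·m²·s⁻²·A⁻¹
  (d) Wb = V·s = kg·m²·s⁻²·A⁻¹
All reduce to kg·m²·s⁻²·A⁻¹ except (a), which is kg·m·s⁻².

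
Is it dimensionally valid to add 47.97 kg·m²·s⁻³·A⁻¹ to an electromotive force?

In SI base units:
  47.97 kg·m²·s⁻³·A⁻¹:  kg·m²·s⁻³·A⁻¹
  an electromotive force:  [electromotive force] = kg·m²·s⁻³·A⁻¹
Both are kg·m²·s⁻³·A⁻¹, so they have the same dimensions and can be added.

Yes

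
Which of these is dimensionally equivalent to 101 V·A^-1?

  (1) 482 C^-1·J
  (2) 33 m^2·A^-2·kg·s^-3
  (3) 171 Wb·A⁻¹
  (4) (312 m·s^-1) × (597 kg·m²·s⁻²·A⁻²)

Reference: V·A⁻¹ = J·C⁻¹·A⁻¹ = kg·m²·s⁻³·A⁻².
Each option:
  (1) J·C⁻¹ = N·m·(s·A)⁻¹ = kg·m²·s⁻³·A⁻¹
  (2) kg·m²·s⁻³·A⁻²  ← same
  (3) Wb·A⁻¹ = V·s·A⁻¹ = kg·m²·s⁻²·A⁻²
  (4) [m·s⁻¹] · [kg·m²·s⁻²·A⁻²] = kg·m³·s⁻³·A⁻²
Only (2) matches kg·m²·s⁻³·A⁻².

(2)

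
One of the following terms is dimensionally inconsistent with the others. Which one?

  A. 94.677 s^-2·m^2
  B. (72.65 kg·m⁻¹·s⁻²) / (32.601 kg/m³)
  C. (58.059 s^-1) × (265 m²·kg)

C.

Dimensions:
  A. m²·s⁻²
  B. [kg·m⁻¹·s⁻²] / [kg·m⁻³] = m²·s⁻²
  C. [s⁻¹] · [kg·m²] = kg·m²·s⁻¹
All reduce to m²·s⁻² except C., which is kg·m²·s⁻¹.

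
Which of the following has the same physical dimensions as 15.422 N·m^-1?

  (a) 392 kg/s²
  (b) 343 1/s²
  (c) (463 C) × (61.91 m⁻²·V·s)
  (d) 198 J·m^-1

(a)

Reference: N·m⁻¹ = kg·m·s⁻²·m⁻¹ = kg·s⁻².
Each option:
  (a) kg·s⁻²  ← same
  (b) s⁻²
  (c) [s·A] · [kg·s⁻²·A⁻¹] = kg·s⁻¹
  (d) J·m⁻¹ = N·m·m⁻¹ = kg·m·s⁻²
Only (a) matches kg·s⁻².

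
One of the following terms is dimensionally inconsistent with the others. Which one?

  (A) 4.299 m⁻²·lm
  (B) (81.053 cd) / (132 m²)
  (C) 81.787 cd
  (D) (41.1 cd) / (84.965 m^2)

Work out the base dimensions of each:
  (A) lm·m⁻² = cd·m⁻² = m⁻²·cd
  (B) [cd] / [m²] = m⁻²·cd
  (C) cd
  (D) [cd] / [m²] = m⁻²·cd
All reduce to m⁻²·cd except (C), which is cd.

(C)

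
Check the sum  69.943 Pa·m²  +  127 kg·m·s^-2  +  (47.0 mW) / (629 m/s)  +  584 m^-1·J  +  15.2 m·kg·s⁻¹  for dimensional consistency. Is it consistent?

In SI base units:
  69.943 Pa·m²:  Pa·m² = N·m⁻²·m² = kg·m·s⁻²
  127 kg·m·s^-2:  kg·m·s⁻²
  (47.0 mW) / (629 m/s):  [kg·m²·s⁻³] / [m·s⁻¹] = kg·m·s⁻²
  584 m^-1·J:  J·m⁻¹ = N·m·m⁻¹ = kg·m·s⁻²
  15.2 m·kg·s⁻¹:  kg·m·s⁻¹
The terms do not share a single dimension (kg·m·s⁻² vs kg·m·s⁻¹).

No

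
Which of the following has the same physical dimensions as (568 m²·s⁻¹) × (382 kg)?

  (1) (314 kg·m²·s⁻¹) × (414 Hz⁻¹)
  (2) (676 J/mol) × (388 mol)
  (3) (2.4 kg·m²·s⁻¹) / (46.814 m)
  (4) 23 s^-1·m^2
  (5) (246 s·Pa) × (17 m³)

Reference: [m²·s⁻¹] · [kg] = kg·m²·s⁻¹.
Each option:
  (1) [kg·m²·s⁻¹] · [s] = kg·m²
  (2) [kg·m²·s⁻²·mol⁻¹] · [mol] = kg·m²·s⁻²
  (3) [kg·m²·s⁻¹] / [m] = kg·m·s⁻¹
  (4) m²·s⁻¹
  (5) [kg·m⁻¹·s⁻¹] · [m³] = kg·m²·s⁻¹  ← same
Only (5) matches kg·m²·s⁻¹.

(5)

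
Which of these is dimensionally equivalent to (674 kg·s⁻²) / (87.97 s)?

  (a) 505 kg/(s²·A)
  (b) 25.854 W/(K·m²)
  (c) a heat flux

(c)

Reference: [kg·s⁻²] / [s] = kg·s⁻³.
Each option:
  (a) kg·s⁻²·A⁻¹
  (b) W·m⁻²·K⁻¹ = J·s⁻¹·m⁻²·K⁻¹ = kg·s⁻³·K⁻¹
  (c) [heat flux] = kg·s⁻³  ← same
Only (c) matches kg·s⁻³.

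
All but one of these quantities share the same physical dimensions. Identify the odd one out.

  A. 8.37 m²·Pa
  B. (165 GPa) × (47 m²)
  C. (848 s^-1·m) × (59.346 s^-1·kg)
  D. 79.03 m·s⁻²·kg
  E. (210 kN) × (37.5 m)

Reduce each to base SI dimensions:
  A. Pa·m² = N·m⁻²·m² = kg·m·s⁻²
  B. [kg·m⁻¹·s⁻²] · [m²] = kg·m·s⁻²
  C. [m·s⁻¹] · [kg·s⁻¹] = kg·m·s⁻²
  D. kg·m·s⁻²
  E. [kg·m·s⁻²] · [m] = kg·m²·s⁻²
All reduce to kg·m·s⁻² except E., which is kg·m²·s⁻².

E.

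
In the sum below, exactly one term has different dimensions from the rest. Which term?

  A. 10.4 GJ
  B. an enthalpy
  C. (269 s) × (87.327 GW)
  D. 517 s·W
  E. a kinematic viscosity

E.

In SI base units:
  A. J = N·m = kg·m²·s⁻²
  B. [enthalpy] = kg·m²·s⁻²
  C. [s] · [kg·m²·s⁻³] = kg·m²·s⁻²
  D. W·s = J·s⁻¹·s = kg·m²·s⁻²
  E. [kinematic viscosity] = m²·s⁻¹
All reduce to kg·m²·s⁻² except E., which is m²·s⁻¹.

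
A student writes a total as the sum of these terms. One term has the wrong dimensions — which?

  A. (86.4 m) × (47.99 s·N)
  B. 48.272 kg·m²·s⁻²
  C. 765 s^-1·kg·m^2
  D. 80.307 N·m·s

Work out the base dimensions of each:
  A. [m] · [kg·m·s⁻¹] = kg·m²·s⁻¹
  B. kg·m²·s⁻²
  C. kg·m²·s⁻¹
  D. N·m·s = kg·m·s⁻²·m·s = kg·m²·s⁻¹
All reduce to kg·m²·s⁻¹ except B., which is kg·m²·s⁻².

B.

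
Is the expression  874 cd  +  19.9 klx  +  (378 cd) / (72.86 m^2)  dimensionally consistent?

No

In SI base units:
  874 cd:  cd
  19.9 klx:  lx = lm·m⁻² = m⁻²·cd
  (378 cd) / (72.86 m^2):  [cd] / [m²] = m⁻²·cd
The terms do not share a single dimension (cd vs m⁻²·cd).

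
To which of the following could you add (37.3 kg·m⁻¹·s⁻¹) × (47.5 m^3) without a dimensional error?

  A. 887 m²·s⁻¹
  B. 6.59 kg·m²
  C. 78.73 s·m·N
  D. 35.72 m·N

Reference: [kg·m⁻¹·s⁻¹] · [m³] = kg·m²·s⁻¹.
Each option:
  A. m²·s⁻¹
  B. kg·m²
  C. N·m·s = kg·m·s⁻²·m·s = kg·m²·s⁻¹  ← same
  D. N·m = kg·m·s⁻²·m = kg·m²·s⁻²
Only C. matches kg·m²·s⁻¹.

C.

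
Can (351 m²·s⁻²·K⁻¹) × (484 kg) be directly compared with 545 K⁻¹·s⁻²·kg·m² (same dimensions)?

Yes

Dimensions:
  (351 m²·s⁻²·K⁻¹) × (484 kg):  [m²·s⁻²·K⁻¹] · [kg] = kg·m²·s⁻²·K⁻¹
  545 K⁻¹·s⁻²·kg·m²:  kg·m²·s⁻²·K⁻¹
Both are kg·m²·s⁻²·K⁻¹, so they have the same dimensions and can be added.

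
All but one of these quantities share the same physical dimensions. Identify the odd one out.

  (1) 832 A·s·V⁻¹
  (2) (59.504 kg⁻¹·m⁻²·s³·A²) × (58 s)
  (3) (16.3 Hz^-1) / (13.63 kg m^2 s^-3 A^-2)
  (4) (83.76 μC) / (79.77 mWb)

(4)

Reduce each to base SI dimensions:
  (1) A·s·V⁻¹ = A·s·(J·C⁻¹)⁻¹ = kg⁻¹·m⁻²·s⁴·A²
  (2) [kg⁻¹·m⁻²·s³·A²] · [s] = kg⁻¹·m⁻²·s⁴·A²
  (3) [s] / [kg·m²·s⁻³·A⁻²] = kg⁻¹·m⁻²·s⁴·A²
  (4) [s·A] / [kg·m²·s⁻²·A⁻¹] = kg⁻¹·m⁻²·s³·A²
All reduce to kg⁻¹·m⁻²·s⁴·A² except (4), which is kg⁻¹·m⁻²·s³·A².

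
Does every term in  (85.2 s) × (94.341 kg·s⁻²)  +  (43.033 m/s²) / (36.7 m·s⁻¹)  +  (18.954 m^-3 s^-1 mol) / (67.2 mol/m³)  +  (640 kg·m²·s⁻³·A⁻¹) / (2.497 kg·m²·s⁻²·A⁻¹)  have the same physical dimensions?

Reduce each to base SI dimensions:
  (85.2 s) × (94.341 kg·s⁻²):  [s] · [kg·s⁻²] = kg·s⁻¹
  (43.033 m/s²) / (36.7 m·s⁻¹):  [m·s⁻²] / [m·s⁻¹] = s⁻¹
  (18.954 m^-3 s^-1 mol) / (67.2 mol/m³):  [m⁻³·s⁻¹·mol] / [m⁻³·mol] = s⁻¹
  (640 kg·m²·s⁻³·A⁻¹) / (2.497 kg·m²·s⁻²·A⁻¹):  [kg·m²·s⁻³·A⁻¹] / [kg·m²·s⁻²·A⁻¹] = s⁻¹
The terms do not share a single dimension (kg·s⁻¹ vs s⁻¹).

No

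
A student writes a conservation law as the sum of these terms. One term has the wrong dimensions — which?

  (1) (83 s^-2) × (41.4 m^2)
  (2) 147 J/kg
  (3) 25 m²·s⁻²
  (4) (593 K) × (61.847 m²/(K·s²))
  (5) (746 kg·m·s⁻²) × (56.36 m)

Dimensions:
  (1) [s⁻²] · [m²] = m²·s⁻²
  (2) J·kg⁻¹ = N·m·kg⁻¹ = m²·s⁻²
  (3) m²·s⁻²
  (4) [K] · [m²·s⁻²·K⁻¹] = m²·s⁻²
  (5) [kg·m·s⁻²] · [m] = kg·m²·s⁻²
All reduce to m²·s⁻² except (5), which is kg·m²·s⁻².

(5)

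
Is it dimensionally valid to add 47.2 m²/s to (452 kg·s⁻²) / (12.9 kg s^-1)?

Work out the base dimensions of each:
  47.2 m²/s:  m²·s⁻¹
  (452 kg·s⁻²) / (12.9 kg s^-1):  [kg·s⁻²] / [kg·s⁻¹] = s⁻¹
m²·s⁻¹ ≠ s⁻¹, so they cannot be added.

No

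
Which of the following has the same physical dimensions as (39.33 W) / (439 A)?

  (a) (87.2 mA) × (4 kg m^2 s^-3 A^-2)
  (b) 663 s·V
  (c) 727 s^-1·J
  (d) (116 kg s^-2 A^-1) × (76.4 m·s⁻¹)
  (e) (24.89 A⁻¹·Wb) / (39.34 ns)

Reference: [kg·m²·s⁻³] / [A] = kg·m²·s⁻³·A⁻¹.
Each option:
  (a) [A] · [kg·m²·s⁻³·A⁻²] = kg·m²·s⁻³·A⁻¹  ← same
  (b) V·s = J·C⁻¹·s = kg·m²·s⁻²·A⁻¹
  (c) J·s⁻¹ = N·m·s⁻¹ = kg·m²·s⁻³
  (d) [kg·s⁻²·A⁻¹] · [m·s⁻¹] = kg·m·s⁻³·A⁻¹
  (e) [kg·m²·s⁻²·A⁻²] / [s] = kg·m²·s⁻³·A⁻²
Only (a) matches kg·m²·s⁻³·A⁻¹.

(a)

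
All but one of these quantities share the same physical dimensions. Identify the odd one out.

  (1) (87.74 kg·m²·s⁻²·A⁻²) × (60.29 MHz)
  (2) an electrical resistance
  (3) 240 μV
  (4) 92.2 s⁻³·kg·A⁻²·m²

(3)

Dimensions:
  (1) [kg·m²·s⁻²·A⁻²] · [s⁻¹] = kg·m²·s⁻³·A⁻²
  (2) [electrical resistance] = kg·m²·s⁻³·A⁻²
  (3) V = J·C⁻¹ = kg·m²·s⁻³·A⁻¹
  (4) kg·m²·s⁻³·A⁻²
All reduce to kg·m²·s⁻³·A⁻² except (3), which is kg·m²·s⁻³·A⁻¹.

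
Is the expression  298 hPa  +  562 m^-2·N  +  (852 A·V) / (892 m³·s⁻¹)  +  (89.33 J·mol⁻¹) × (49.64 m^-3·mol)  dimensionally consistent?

Yes

Dimensions:
  298 hPa:  Pa = N·m⁻² = kg·m⁻¹·s⁻²
  562 m^-2·N:  N·m⁻² = kg·m·s⁻²·m⁻² = kg·m⁻¹·s⁻²
  (852 A·V) / (892 m³·s⁻¹):  [kg·m²·s⁻³] / [m³·s⁻¹] = kg·m⁻¹·s⁻²
  (89.33 J·mol⁻¹) × (49.64 m^-3·mol):  [kg·m²·s⁻²·mol⁻¹] · [m⁻³·mol] = kg·m⁻¹·s⁻²
Every term reduces to kg·m⁻¹·s⁻².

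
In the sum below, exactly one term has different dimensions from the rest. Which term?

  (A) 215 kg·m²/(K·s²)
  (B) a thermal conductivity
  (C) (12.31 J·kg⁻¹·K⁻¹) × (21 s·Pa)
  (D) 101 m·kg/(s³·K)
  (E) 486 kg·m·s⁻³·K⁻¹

(A)

Reduce each to base SI dimensions:
  (A) kg·m²·s⁻²·K⁻¹
  (B) [thermal conductivity] = kg·m·s⁻³·K⁻¹
  (C) [m²·s⁻²·K⁻¹] · [kg·m⁻¹·s⁻¹] = kg·m·s⁻³·K⁻¹
  (D) kg·m·s⁻³·K⁻¹
  (E) kg·m·s⁻³·K⁻¹
All reduce to kg·m·s⁻³·K⁻¹ except (A), which is kg·m²·s⁻²·K⁻¹.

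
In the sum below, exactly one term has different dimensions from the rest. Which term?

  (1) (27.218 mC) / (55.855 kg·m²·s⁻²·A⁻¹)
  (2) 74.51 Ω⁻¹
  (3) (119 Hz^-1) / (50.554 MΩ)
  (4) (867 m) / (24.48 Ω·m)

Reduce each to base SI dimensions:
  (1) [s·A] / [kg·m²·s⁻²·A⁻¹] = kg⁻¹·m⁻²·s³·A²
  (2) Ω⁻¹ = (V·A⁻¹)⁻¹ = kg⁻¹·m⁻²·s³·A²
  (3) [s] / [kg·m²·s⁻³·A⁻²] = kg⁻¹·m⁻²·s⁴·A²
  (4) [m] / [kg·m³·s⁻³·A⁻²] = kg⁻¹·m⁻²·s³·A²
All reduce to kg⁻¹·m⁻²·s³·A² except (3), which is kg⁻¹·m⁻²·s⁴·A².

(3)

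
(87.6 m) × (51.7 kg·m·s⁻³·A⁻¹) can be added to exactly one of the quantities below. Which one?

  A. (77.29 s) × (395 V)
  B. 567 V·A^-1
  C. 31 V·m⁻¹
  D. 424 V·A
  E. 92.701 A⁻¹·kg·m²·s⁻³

E.

Reference: [m] · [kg·m·s⁻³·A⁻¹] = kg·m²·s⁻³·A⁻¹.
Each option:
  A. [s] · [kg·m²·s⁻³·A⁻¹] = kg·m²·s⁻²·A⁻¹
  B. V·A⁻¹ = J·C⁻¹·A⁻¹ = kg·m²·s⁻³·A⁻²
  C. V·m⁻¹ = J·C⁻¹·m⁻¹ = kg·m·s⁻³·A⁻¹
  D. V·A = J·C⁻¹·A = kg·m²·s⁻³
  E. kg·m²·s⁻³·A⁻¹  ← same
Only E. matches kg·m²·s⁻³·A⁻¹.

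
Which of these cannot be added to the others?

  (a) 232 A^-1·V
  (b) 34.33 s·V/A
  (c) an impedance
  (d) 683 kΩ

(b)

Work out the base dimensions of each:
  (a) V·A⁻¹ = J·C⁻¹·A⁻¹ = kg·m²·s⁻³·A⁻²
  (b) V·s·A⁻¹ = J·C⁻¹·s·A⁻¹ = kg·m²·s⁻²·A⁻²
  (c) [impedance] = kg·m²·s⁻³·A⁻²
  (d) Ω = V·A⁻¹ = kg·m²·s⁻³·A⁻²
All reduce to kg·m²·s⁻³·A⁻² except (b), which is kg·m²·s⁻²·A⁻².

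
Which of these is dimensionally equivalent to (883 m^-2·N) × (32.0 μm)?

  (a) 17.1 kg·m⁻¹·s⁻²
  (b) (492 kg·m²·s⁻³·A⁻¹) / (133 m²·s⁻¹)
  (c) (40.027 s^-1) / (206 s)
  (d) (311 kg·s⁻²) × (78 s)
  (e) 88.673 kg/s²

Reference: [kg·m⁻¹·s⁻²] · [m] = kg·s⁻².
Each option:
  (a) kg·m⁻¹·s⁻²
  (b) [kg·m²·s⁻³·A⁻¹] / [m²·s⁻¹] = kg·s⁻²·A⁻¹
  (c) [s⁻¹] / [s] = s⁻²
  (d) [kg·s⁻²] · [s] = kg·s⁻¹
  (e) kg·s⁻²  ← same
Only (e) matches kg·s⁻².

(e)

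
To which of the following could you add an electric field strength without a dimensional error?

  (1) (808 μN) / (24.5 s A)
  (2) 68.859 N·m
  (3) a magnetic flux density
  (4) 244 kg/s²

(1)

Reference: [electric field strength] = kg·m·s⁻³·A⁻¹.
Each option:
  (1) [kg·m·s⁻²] / [s·A] = kg·m·s⁻³·A⁻¹  ← same
  (2) N·m = kg·m·s⁻²·m = kg·m²·s⁻²
  (3) [magnetic flux density] = kg·s⁻²·A⁻¹
  (4) kg·s⁻²
Only (1) matches kg·m·s⁻³·A⁻¹.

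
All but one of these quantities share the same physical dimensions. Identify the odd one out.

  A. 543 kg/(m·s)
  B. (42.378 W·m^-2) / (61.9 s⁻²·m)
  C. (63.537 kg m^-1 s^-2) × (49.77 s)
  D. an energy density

D.

Reduce each to base SI dimensions:
  A. kg·m⁻¹·s⁻¹
  B. [kg·s⁻³] / [m·s⁻²] = kg·m⁻¹·s⁻¹
  C. [kg·m⁻¹·s⁻²] · [s] = kg·m⁻¹·s⁻¹
  D. [energy density] = kg·m⁻¹·s⁻²
All reduce to kg·m⁻¹·s⁻¹ except D., which is kg·m⁻¹·s⁻².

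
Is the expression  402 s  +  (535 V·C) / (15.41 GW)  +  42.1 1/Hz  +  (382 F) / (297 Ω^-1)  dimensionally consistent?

Yes

Dimensions:
  402 s:  s
  (535 V·C) / (15.41 GW):  [kg·m²·s⁻²] / [kg·m²·s⁻³] = s
  42.1 1/Hz:  Hz⁻¹ = (s⁻¹)⁻¹ = s
  (382 F) / (297 Ω^-1):  [kg⁻¹·m⁻²·s⁴·A²] / [kg⁻¹·m⁻²·s³·A²] = s
Every term reduces to s.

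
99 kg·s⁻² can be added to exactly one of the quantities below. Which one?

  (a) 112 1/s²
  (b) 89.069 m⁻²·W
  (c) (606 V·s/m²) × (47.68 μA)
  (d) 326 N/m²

(c)

Reference: kg·s⁻².
Each option:
  (a) s⁻²
  (b) W·m⁻² = J·s⁻¹·m⁻² = kg·s⁻³
  (c) [kg·s⁻²·A⁻¹] · [A] = kg·s⁻²  ← same
  (d) N·m⁻² = kg·m·s⁻²·m⁻² = kg·m⁻¹·s⁻²
Only (c) matches kg·s⁻².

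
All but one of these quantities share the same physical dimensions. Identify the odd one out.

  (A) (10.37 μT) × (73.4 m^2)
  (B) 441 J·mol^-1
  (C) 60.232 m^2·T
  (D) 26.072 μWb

Dimensions:
  (A) [kg·s⁻²·A⁻¹] · [m²] = kg·m²·s⁻²·A⁻¹
  (B) J·mol⁻¹ = N·m·mol⁻¹ = kg·m²·s⁻²·mol⁻¹
  (C) T·m² = Wb·m⁻²·m² = kg·m²·s⁻²·A⁻¹
  (D) Wb = V·s = kg·m²·s⁻²·A⁻¹
All reduce to kg·m²·s⁻²·A⁻¹ except (B), which is kg·m²·s⁻²·mol⁻¹.

(B)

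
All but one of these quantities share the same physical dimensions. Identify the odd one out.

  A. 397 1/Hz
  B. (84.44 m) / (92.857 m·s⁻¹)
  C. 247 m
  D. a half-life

In SI base units:
  A. Hz⁻¹ = (s⁻¹)⁻¹ = s
  B. [m] / [m·s⁻¹] = s
  C. m
  D. [half-life] = s
All reduce to s except C., which is m.

C.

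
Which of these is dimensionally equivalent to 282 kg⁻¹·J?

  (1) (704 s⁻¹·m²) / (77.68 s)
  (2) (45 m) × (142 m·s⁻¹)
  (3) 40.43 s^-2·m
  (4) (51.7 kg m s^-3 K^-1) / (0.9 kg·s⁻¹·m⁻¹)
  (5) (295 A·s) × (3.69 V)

(1)

Reference: J·kg⁻¹ = N·m·kg⁻¹ = m²·s⁻².
Each option:
  (1) [m²·s⁻¹] / [s] = m²·s⁻²  ← same
  (2) [m] · [m·s⁻¹] = m²·s⁻¹
  (3) m·s⁻²
  (4) [kg·m·s⁻³·K⁻¹] / [kg·m⁻¹·s⁻¹] = m²·s⁻²·K⁻¹
  (5) [s·A] · [kg·m²·s⁻³·A⁻¹] = kg·m²·s⁻²
Only (1) matches m²·s⁻².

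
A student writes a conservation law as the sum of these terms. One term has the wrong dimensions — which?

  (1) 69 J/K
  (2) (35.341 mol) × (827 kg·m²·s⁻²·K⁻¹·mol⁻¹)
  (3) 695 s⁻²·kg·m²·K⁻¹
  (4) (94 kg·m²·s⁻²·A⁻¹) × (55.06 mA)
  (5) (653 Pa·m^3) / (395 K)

Expand each in SI base units:
  (1) J·K⁻¹ = N·m·K⁻¹ = kg·m²·s⁻²·K⁻¹
  (2) [mol] · [kg·m²·s⁻²·K⁻¹·mol⁻¹] = kg·m²·s⁻²·K⁻¹
  (3) kg·m²·s⁻²·K⁻¹
  (4) [kg·m²·s⁻²·A⁻¹] · [A] = kg·m²·s⁻²
  (5) [kg·m²·s⁻²] / [K] = kg·m²·s⁻²·K⁻¹
All reduce to kg·m²·s⁻²·K⁻¹ except (4), which is kg·m²·s⁻².

(4)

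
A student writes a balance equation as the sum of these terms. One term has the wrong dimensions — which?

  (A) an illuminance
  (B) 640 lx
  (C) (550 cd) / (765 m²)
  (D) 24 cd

Work out the base dimensions of each:
  (A) [illuminance] = m⁻²·cd
  (B) lx = lm·m⁻² = m⁻²·cd
  (C) [cd] / [m²] = m⁻²·cd
  (D) cd
All reduce to m⁻²·cd except (D), which is cd.

(D)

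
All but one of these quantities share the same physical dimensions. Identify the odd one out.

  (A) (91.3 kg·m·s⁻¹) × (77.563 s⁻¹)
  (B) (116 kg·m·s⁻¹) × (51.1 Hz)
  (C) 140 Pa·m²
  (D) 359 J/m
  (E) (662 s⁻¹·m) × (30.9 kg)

(E)

Work out the base dimensions of each:
  (A) [kg·m·s⁻¹] · [s⁻¹] = kg·m·s⁻²
  (B) [kg·m·s⁻¹] · [s⁻¹] = kg·m·s⁻²
  (C) Pa·m² = N·m⁻²·m² = kg·m·s⁻²
  (D) J·m⁻¹ = N·m·m⁻¹ = kg·m·s⁻²
  (E) [m·s⁻¹] · [kg] = kg·m·s⁻¹
All reduce to kg·m·s⁻² except (E), which is kg·m·s⁻¹.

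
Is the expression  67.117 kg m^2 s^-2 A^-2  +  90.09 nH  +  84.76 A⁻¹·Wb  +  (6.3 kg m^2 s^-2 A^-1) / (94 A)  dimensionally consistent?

Yes

In SI base units:
  67.117 kg m^2 s^-2 A^-2:  kg·m²·s⁻²·A⁻²
  90.09 nH:  H = V·s·A⁻¹ = kg·m²·s⁻²·A⁻²
  84.76 A⁻¹·Wb:  Wb·A⁻¹ = V·s·A⁻¹ = kg·m²·s⁻²·A⁻²
  (6.3 kg m^2 s^-2 A^-1) / (94 A):  [kg·m²·s⁻²·A⁻¹] / [A] = kg·m²·s⁻²·A⁻²
Every term reduces to kg·m²·s⁻²·A⁻².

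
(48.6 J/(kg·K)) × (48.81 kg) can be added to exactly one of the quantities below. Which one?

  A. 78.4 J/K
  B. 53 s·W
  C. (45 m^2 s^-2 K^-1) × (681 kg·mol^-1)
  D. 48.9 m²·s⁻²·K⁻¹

Reference: [m²·s⁻²·K⁻¹] · [kg] = kg·m²·s⁻²·K⁻¹.
Each option:
  A. J·K⁻¹ = N·m·K⁻¹ = kg·m²·s⁻²·K⁻¹  ← same
  B. W·s = J·s⁻¹·s = kg·m²·s⁻²
  C. [m²·s⁻²·K⁻¹] · [kg·mol⁻¹] = kg·m²·s⁻²·K⁻¹·mol⁻¹
  D. m²·s⁻²·K⁻¹
Only A. matches kg·m²·s⁻²·K⁻¹.

A.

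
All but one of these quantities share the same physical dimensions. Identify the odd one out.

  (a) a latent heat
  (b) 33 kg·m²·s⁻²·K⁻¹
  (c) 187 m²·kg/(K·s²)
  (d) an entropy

(a)

Expand each in SI base units:
  (a) [latent heat] = m²·s⁻²
  (b) kg·m²·s⁻²·K⁻¹
  (c) kg·m²·s⁻²·K⁻¹
  (d) [entropy] = kg·m²·s⁻²·K⁻¹
All reduce to kg·m²·s⁻²·K⁻¹ except (a), which is m²·s⁻².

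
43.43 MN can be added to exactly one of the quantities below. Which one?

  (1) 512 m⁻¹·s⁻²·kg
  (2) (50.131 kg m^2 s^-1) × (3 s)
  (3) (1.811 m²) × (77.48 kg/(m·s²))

Reference: N = kg·m·s⁻².
Each option:
  (1) kg·m⁻¹·s⁻²
  (2) [kg·m²·s⁻¹] · [s] = kg·m²
  (3) [m²] · [kg·m⁻¹·s⁻²] = kg·m·s⁻²  ← same
Only (3) matches kg·m·s⁻².

(3)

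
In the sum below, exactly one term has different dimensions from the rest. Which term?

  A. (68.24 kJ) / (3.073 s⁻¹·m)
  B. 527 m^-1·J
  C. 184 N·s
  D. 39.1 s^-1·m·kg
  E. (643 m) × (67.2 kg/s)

B.

Dimensions:
  A. [kg·m²·s⁻²] / [m·s⁻¹] = kg·m·s⁻¹
  B. J·m⁻¹ = N·m·m⁻¹ = kg·m·s⁻²
  C. N·s = kg·m·s⁻²·s = kg·m·s⁻¹
  D. kg·m·s⁻¹
  E. [m] · [kg·s⁻¹] = kg·m·s⁻¹
All reduce to kg·m·s⁻¹ except B., which is kg·m·s⁻².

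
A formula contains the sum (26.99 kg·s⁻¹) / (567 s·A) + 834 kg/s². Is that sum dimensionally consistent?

No

In SI base units:
  (26.99 kg·s⁻¹) / (567 s·A):  [kg·s⁻¹] / [s·A] = kg·s⁻²·A⁻¹
  834 kg/s²:  kg·s⁻²
kg·s⁻²·A⁻¹ ≠ kg·s⁻², so they cannot be added.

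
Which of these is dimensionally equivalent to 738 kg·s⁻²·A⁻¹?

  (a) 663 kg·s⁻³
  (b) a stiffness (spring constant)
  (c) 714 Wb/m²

Reference: kg·s⁻²·A⁻¹.
Each option:
  (a) kg·s⁻³
  (b) [stiffness (spring constant)] = kg·s⁻²
  (c) Wb·m⁻² = V·s·m⁻² = kg·s⁻²·A⁻¹  ← same
Only (c) matches kg·s⁻²·A⁻¹.

(c)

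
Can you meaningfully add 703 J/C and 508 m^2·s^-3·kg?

Reduce each to base SI dimensions:
  703 J/C:  J·C⁻¹ = N·m·(s·A)⁻¹ = kg·m²·s⁻³·A⁻¹
  508 m^2·s^-3·kg:  kg·m²·s⁻³
kg·m²·s⁻³·A⁻¹ ≠ kg·m²·s⁻³, so they cannot be added.

No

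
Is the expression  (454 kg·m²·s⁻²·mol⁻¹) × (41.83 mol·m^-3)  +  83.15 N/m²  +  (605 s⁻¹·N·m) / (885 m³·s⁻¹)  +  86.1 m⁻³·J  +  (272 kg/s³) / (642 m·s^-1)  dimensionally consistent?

Yes

Expand each in SI base units:
  (454 kg·m²·s⁻²·mol⁻¹) × (41.83 mol·m^-3):  [kg·m²·s⁻²·mol⁻¹] · [m⁻³·mol] = kg·m⁻¹·s⁻²
  83.15 N/m²:  N·m⁻² = kg·m·s⁻²·m⁻² = kg·m⁻¹·s⁻²
  (605 s⁻¹·N·m) / (885 m³·s⁻¹):  [kg·m²·s⁻³] / [m³·s⁻¹] = kg·m⁻¹·s⁻²
  86.1 m⁻³·J:  J·m⁻³ = N·m·m⁻³ = kg·m⁻¹·s⁻²
  (272 kg/s³) / (642 m·s^-1):  [kg·s⁻³] / [m·s⁻¹] = kg·m⁻¹·s⁻²
Every term reduces to kg·m⁻¹·s⁻².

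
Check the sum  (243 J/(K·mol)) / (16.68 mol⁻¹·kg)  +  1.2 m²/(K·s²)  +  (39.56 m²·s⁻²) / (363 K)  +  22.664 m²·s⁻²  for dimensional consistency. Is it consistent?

No

Work out the base dimensions of each:
  (243 J/(K·mol)) / (16.68 mol⁻¹·kg):  [kg·m²·s⁻²·K⁻¹·mol⁻¹] / [kg·mol⁻¹] = m²·s⁻²·K⁻¹
  1.2 m²/(K·s²):  m²·s⁻²·K⁻¹
  (39.56 m²·s⁻²) / (363 K):  [m²·s⁻²] / [K] = m²·s⁻²·K⁻¹
  22.664 m²·s⁻²:  m²·s⁻²
The terms do not share a single dimension (m²·s⁻² vs m²·s⁻²·K⁻¹).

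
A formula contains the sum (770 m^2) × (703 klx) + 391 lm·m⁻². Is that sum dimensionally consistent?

No

Reduce each to base SI dimensions:
  (770 m^2) × (703 klx):  [m²] · [m⁻²·cd] = cd
  391 lm·m⁻²:  lm·m⁻² = cd·m⁻² = m⁻²·cd
cd ≠ m⁻²·cd, so they cannot be added.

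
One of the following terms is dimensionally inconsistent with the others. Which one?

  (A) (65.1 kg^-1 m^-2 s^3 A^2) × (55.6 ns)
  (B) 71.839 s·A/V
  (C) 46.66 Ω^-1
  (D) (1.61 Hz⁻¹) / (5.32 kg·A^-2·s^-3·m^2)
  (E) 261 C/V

(C)

Dimensions:
  (A) [kg⁻¹·m⁻²·s³·A²] · [s] = kg⁻¹·m⁻²·s⁴·A²
  (B) A·s·V⁻¹ = A·s·(J·C⁻¹)⁻¹ = kg⁻¹·m⁻²·s⁴·A²
  (C) Ω⁻¹ = (V·A⁻¹)⁻¹ = kg⁻¹·m⁻²·s³·A²
  (D) [s] / [kg·m²·s⁻³·A⁻²] = kg⁻¹·m⁻²·s⁴·A²
  (E) C·V⁻¹ = s·A·(J·C⁻¹)⁻¹ = kg⁻¹·m⁻²·s⁴·A²
All reduce to kg⁻¹·m⁻²·s⁴·A² except (C), which is kg⁻¹·m⁻²·s³·A².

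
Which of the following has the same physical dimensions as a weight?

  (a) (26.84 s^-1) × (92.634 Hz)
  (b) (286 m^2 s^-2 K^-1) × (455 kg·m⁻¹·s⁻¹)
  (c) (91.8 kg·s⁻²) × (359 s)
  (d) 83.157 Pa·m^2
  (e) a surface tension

Reference: [weight] = kg·m·s⁻².
Each option:
  (a) [s⁻¹] · [s⁻¹] = s⁻²
  (b) [m²·s⁻²·K⁻¹] · [kg·m⁻¹·s⁻¹] = kg·m·s⁻³·K⁻¹
  (c) [kg·s⁻²] · [s] = kg·s⁻¹
  (d) Pa·m² = N·m⁻²·m² = kg·m·s⁻²  ← same
  (e) [surface tension] = kg·s⁻²
Only (d) matches kg·m·s⁻².

(d)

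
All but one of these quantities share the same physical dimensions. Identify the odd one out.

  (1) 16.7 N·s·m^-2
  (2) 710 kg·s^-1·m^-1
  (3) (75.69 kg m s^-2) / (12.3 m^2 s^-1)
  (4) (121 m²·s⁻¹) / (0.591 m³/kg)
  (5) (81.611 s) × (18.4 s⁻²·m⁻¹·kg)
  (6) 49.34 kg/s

Dimensions:
  (1) N·s·m⁻² = kg·m·s⁻²·s·m⁻² = kg·m⁻¹·s⁻¹
  (2) kg·m⁻¹·s⁻¹
  (3) [kg·m·s⁻²] / [m²·s⁻¹] = kg·m⁻¹·s⁻¹
  (4) [m²·s⁻¹] / [kg⁻¹·m³] = kg·m⁻¹·s⁻¹
  (5) [s] · [kg·m⁻¹·s⁻²] = kg·m⁻¹·s⁻¹
  (6) kg·s⁻¹
All reduce to kg·m⁻¹·s⁻¹ except (6), which is kg·s⁻¹.

(6)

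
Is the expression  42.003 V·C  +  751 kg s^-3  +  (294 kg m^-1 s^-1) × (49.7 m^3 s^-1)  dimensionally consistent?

No

Work out the base dimensions of each:
  42.003 V·C:  C·V = s·A·J·C⁻¹ = kg·m²·s⁻²
  751 kg s^-3:  kg·s⁻³
  (294 kg m^-1 s^-1) × (49.7 m^3 s^-1):  [kg·m⁻¹·s⁻¹] · [m³·s⁻¹] = kg·m²·s⁻²
The terms do not share a single dimension (kg·m²·s⁻² vs kg·s⁻³).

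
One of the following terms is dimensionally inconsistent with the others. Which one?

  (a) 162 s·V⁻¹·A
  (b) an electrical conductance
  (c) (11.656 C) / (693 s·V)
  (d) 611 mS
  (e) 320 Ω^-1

Expand each in SI base units:
  (a) A·s·V⁻¹ = A·s·(J·C⁻¹)⁻¹ = kg⁻¹·m⁻²·s⁴·A²
  (b) [electrical conductance] = kg⁻¹·m⁻²·s³·A²
  (c) [s·A] / [kg·m²·s⁻²·A⁻¹] = kg⁻¹·m⁻²·s³·A²
  (d) S = Ω⁻¹ = kg⁻¹·m⁻²·s³·A²
  (e) Ω⁻¹ = (V·A⁻¹)⁻¹ = kg⁻¹·m⁻²·s³·A²
All reduce to kg⁻¹·m⁻²·s³·A² except (a), which is kg⁻¹·m⁻²·s⁴·A².

(a)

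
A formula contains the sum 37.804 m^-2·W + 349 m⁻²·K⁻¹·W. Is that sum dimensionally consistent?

Reduce each to base SI dimensions:
  37.804 m^-2·W:  W·m⁻² = J·s⁻¹·m⁻² = kg·s⁻³
  349 m⁻²·K⁻¹·W:  W·m⁻²·K⁻¹ = J·s⁻¹·m⁻²·K⁻¹ = kg·s⁻³·K⁻¹
kg·s⁻³ ≠ kg·s⁻³·K⁻¹, so they cannot be added.

No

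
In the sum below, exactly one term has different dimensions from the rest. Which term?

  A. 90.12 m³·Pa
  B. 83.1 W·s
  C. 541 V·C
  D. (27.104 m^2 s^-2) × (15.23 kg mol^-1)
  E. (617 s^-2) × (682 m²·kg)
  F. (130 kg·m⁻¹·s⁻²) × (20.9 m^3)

D.

Expand each in SI base units:
  A. Pa·m³ = N·m⁻²·m³ = kg·m²·s⁻²
  B. W·s = J·s⁻¹·s = kg·m²·s⁻²
  C. C·V = s·A·J·C⁻¹ = kg·m²·s⁻²
  D. [m²·s⁻²] · [kg·mol⁻¹] = kg·m²·s⁻²·mol⁻¹
  E. [s⁻²] · [kg·m²] = kg·m²·s⁻²
  F. [kg·m⁻¹·s⁻²] · [m³] = kg·m²·s⁻²
All reduce to kg·m²·s⁻² except D., which is kg·m²·s⁻²·mol⁻¹.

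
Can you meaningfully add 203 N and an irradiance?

Expand each in SI base units:
  203 N:  N = kg·m·s⁻²
  an irradiance:  [irradiance] = kg·s⁻³
kg·m·s⁻² ≠ kg·s⁻³, so they cannot be added.

No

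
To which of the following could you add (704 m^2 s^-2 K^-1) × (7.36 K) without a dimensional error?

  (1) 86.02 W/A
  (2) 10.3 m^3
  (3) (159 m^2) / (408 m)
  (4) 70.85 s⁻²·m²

(4)

Reference: [m²·s⁻²·K⁻¹] · [K] = m²·s⁻².
Each option:
  (1) W·A⁻¹ = J·s⁻¹·A⁻¹ = kg·m²·s⁻³·A⁻¹
  (2) m³
  (3) [m²] / [m] = m
  (4) m²·s⁻²  ← same
Only (4) matches m²·s⁻².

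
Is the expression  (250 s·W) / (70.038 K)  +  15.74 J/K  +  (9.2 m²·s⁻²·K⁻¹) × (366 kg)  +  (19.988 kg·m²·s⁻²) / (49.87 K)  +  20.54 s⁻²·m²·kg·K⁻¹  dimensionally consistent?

Work out the base dimensions of each:
  (250 s·W) / (70.038 K):  [kg·m²·s⁻²] / [K] = kg·m²·s⁻²·K⁻¹
  15.74 J/K:  J·K⁻¹ = N·m·K⁻¹ = kg·m²·s⁻²·K⁻¹
  (9.2 m²·s⁻²·K⁻¹) × (366 kg):  [m²·s⁻²·K⁻¹] · [kg] = kg·m²·s⁻²·K⁻¹
  (19.988 kg·m²·s⁻²) / (49.87 K):  [kg·m²·s⁻²] / [K] = kg·m²·s⁻²·K⁻¹
  20.54 s⁻²·m²·kg·K⁻¹:  kg·m²·s⁻²·K⁻¹
Every term reduces to kg·m²·s⁻²·K⁻¹.

Yes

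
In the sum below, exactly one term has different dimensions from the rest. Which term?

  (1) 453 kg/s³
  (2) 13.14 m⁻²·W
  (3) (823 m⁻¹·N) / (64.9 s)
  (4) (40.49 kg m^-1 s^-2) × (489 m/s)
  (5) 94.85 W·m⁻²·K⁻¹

In SI base units:
  (1) kg·s⁻³
  (2) W·m⁻² = J·s⁻¹·m⁻² = kg·s⁻³
  (3) [kg·s⁻²] / [s] = kg·s⁻³
  (4) [kg·m⁻¹·s⁻²] · [m·s⁻¹] = kg·s⁻³
  (5) W·m⁻²·K⁻¹ = J·s⁻¹·m⁻²·K⁻¹ = kg·s⁻³·K⁻¹
All reduce to kg·s⁻³ except (5), which is kg·s⁻³·K⁻¹.

(5)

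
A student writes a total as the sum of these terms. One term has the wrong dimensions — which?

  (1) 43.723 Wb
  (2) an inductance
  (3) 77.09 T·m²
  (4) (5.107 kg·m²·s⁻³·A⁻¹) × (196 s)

In SI base units:
  (1) Wb = V·s = kg·m²·s⁻²·A⁻¹
  (2) [inductance] = kg·m²·s⁻²·A⁻²
  (3) T·m² = Wb·m⁻²·m² = kg·m²·s⁻²·A⁻¹
  (4) [kg·m²·s⁻³·A⁻¹] · [s] = kg·m²·s⁻²·A⁻¹
All reduce to kg·m²·s⁻²·A⁻¹ except (2), which is kg·m²·s⁻²·A⁻².

(2)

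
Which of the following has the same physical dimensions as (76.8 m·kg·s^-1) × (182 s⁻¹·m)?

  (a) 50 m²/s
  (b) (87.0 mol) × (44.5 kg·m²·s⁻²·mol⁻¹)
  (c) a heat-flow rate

(b)

Reference: [kg·m·s⁻¹] · [m·s⁻¹] = kg·m²·s⁻².
Each option:
  (a) m²·s⁻¹
  (b) [mol] · [kg·m²·s⁻²·mol⁻¹] = kg·m²·s⁻²  ← same
  (c) [heat-flow rate] = kg·m²·s⁻³
Only (b) matches kg·m²·s⁻².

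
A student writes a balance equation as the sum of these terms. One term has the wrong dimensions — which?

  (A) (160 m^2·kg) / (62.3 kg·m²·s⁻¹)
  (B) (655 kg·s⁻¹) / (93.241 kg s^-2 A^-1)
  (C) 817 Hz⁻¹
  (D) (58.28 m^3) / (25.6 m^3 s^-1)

(B)

In SI base units:
  (A) [kg·m²] / [kg·m²·s⁻¹] = s
  (B) [kg·s⁻¹] / [kg·s⁻²·A⁻¹] = s·A
  (C) Hz⁻¹ = (s⁻¹)⁻¹ = s
  (D) [m³] / [m³·s⁻¹] = s
All reduce to s except (B), which is s·A.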